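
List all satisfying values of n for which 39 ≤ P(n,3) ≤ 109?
5

Solution: P(4,3)=24; P(5,3)=60; P(6,3)=120. So valid n = 5.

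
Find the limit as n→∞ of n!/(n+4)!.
0

Reasoning: n!/(n+4)! = 1/[(n+1)(n+2)···(n+4)] → 0 as n → ∞.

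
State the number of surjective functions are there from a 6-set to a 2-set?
62
Onto functions = 2! × S(6,2)
First compute S(6,2) via recurrence:
Using the Stirling recurrence: S(n,k) = k·S(n-1,k) + S(n-1,k-1)
S(6,2) = 2·S(5,2) + S(5,1)
         = 2·15 + 1
         = 30 + 1
         = 31
Then: 2 × 31 = 62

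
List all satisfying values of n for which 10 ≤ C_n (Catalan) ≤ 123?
4, 5

Reasoning: C_3=5; C_4=14; C_5=42; C_6=132. So valid n = 4, 5.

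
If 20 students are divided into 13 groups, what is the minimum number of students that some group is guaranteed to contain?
2
Pigeonhole: ⌈20/13⌉ = 2.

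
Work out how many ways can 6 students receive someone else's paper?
265

Explanation: Using D(n) = (n-1)[D(n-1) + D(n-2)]:
D(6) = (6-1) × [D(5) + D(4)]
      = 5 × [44 + 9]
      = 5 × 53
      = 265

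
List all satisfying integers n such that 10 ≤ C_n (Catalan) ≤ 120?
C_3=5; C_4=14; C_5=42; C_6=132. So valid n = 4, 5.
Final answer: 4, 5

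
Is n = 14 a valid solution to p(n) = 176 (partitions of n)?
Pentagonal recurrence p(n) = p(n−1) + p(n−2) − p(n−5) − p(n−7) + …: p(14) = p(13) + p(12) − p(9) − p(7) + p(2) = 101 + 77 − 30 − 15 + 2 = 135, which does not equal 176.
Final answer: No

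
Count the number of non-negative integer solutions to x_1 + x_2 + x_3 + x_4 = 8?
165

C(8+4-1, 4-1) = 165.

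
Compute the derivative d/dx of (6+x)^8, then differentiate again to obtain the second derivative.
56(6+x)^6

First derivative: 8(6+x)^{7}. Second derivative: 8·7·(6+x)^{6} = 56(6+x)^{6}.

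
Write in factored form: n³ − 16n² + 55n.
n³ − 16n² + 55n = n(n² − 16n + 55) = n(n − 5)(n − 11).
Final answer: n(n − 5)(n − 11)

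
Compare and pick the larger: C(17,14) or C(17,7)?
C(17,7)

Reasoning: C(17,14)=680, C(17,7)=19,448.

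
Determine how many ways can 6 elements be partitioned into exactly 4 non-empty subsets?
This equals S(6,4), the Stirling number of the 2nd kind.
Using the Stirling recurrence: S(n,k) = k·S(n-1,k) + S(n-1,k-1)
S(6,4) = 4·S(5,4) + S(5,3)
         = 4·10 + 25
         = 40 + 25
         = 65
Final answer: 65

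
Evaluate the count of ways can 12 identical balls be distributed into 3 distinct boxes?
91

Reasoning: C(12+3-1, 3-1) = C(14, 2) = 91.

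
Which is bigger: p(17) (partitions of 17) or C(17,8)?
C(17,8)

Explanation: Pentagonal recurrence p(n) = p(n−1) + p(n−2) − p(n−5) − p(n−7) + …: p(17) = p(16) + p(15) − p(12) − p(10) + p(5) + p(2) = 231 + 176 − 77 − 42 + 7 + 2 = 297; C(17,8) = 24,310.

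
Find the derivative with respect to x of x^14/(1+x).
(14x^13(1+x) - x^14)/(1+x)²

Solution: Quotient rule: [14x^{13}(1+x) - x^14]/(1+x)².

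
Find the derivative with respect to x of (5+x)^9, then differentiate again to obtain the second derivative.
72(5+x)^7

Solution: First derivative: 9(5+x)^{8}. Second derivative: 9·8·(5+x)^{7} = 72(5+x)^{7}.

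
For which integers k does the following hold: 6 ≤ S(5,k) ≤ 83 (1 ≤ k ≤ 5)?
2, 3, 4

Explanation: S(5,1)=1; S(5,2)=15; S(5,3)=25; S(5,4)=10; S(5,5)=1. So valid k = 2, 3, 4.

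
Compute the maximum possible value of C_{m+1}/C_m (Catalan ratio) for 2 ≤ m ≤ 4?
3

Explanation: C_{m+1}/C_m = 2(2m+1)/(m+2), which increases with m. Maximum at m = 4: 2·9/6 = 3.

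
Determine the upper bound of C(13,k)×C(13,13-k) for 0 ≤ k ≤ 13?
2,944,656

Working:
C(13,k)·C(13,13-k) = C(13,k)², maximised at the centre k = 6: C(13,6)² = 2,944,656.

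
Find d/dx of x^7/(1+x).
Quotient rule: [7x^{6}(1+x) - x^7]/(1+x)².
Final answer: (7x^6(1+x) - x^7)/(1+x)²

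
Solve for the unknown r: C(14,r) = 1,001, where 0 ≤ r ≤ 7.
4

Explanation: C(14,r) is increasing for 0 ≤ r ≤ 7. Stepping up (C(14,r+1) = C(14,r)·(14−r)/(r+1)): C(14,1) = 14, C(14,2) = 91, C(14,3) = 364, C(14,4) = 1,001 ✓. So r = 4.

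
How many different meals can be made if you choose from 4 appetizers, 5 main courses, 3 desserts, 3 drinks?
180

Reasoning: By the multiplication principle: 4 × 5 × 3 × 3 = 180.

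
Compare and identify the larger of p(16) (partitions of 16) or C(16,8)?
C(16,8)
Pentagonal recurrence p(n) = p(n−1) + p(n−2) − p(n−5) − p(n−7) + …: p(16) = p(15) + p(14) − p(11) − p(9) + p(4) + p(1) = 176 + 135 − 56 − 30 + 5 + 1 = 231; C(16,8) = 12,870.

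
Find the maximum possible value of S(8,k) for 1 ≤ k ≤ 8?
1,701

Reasoning: Row S(8,k) for k = 1..8 (via S(n,k) = k·S(n−1,k) + S(n−1,k−1)): 1, 127, 966, 1,701, 1,050, 266, 28, 1. The row is unimodal; maximum at k = 4: 1,701.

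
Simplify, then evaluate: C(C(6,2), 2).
105

Solution: C(6,2) = 15, then C(15, 2) = 105.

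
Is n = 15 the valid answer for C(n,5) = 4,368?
No

Solution: C(15,5) = 15·14·13·12·11/5! = 360,360/120 = 3,003, which does not equal 4,368.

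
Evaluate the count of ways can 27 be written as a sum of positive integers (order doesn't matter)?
Pentagonal recurrence p(n) = p(n−1) + p(n−2) − p(n−5) − p(n−7) + …: p(27) = p(26) + p(25) − p(22) − p(20) + p(15) + p(12) − p(5) − p(1) = 2,436 + 1,958 − 1,002 − 627 + 176 + 77 − 7 − 1 = 3,010.

Answer: 3,010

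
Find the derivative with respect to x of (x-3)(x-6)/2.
d/dx[(x-3)(x-6)] = (x-6) + (x-3) = 2x - 9. Dividing by 2 gives (2x - 9)/2.
Final answer: (2x - 9)/2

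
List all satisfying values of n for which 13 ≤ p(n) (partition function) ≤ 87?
7, 8, 9, 10, 11, 12

Solution: Tabulating p(n) via p(n) = p(n−1) + p(n−2) − p(n−5) − p(n−7) + …: p(6)=11; p(7)=15; p(8)=22; p(9)=30; p(10)=42; p(11)=56; p(12)=77; p(13)=101. So valid n = 7, 8, 9, 10, 11, 12.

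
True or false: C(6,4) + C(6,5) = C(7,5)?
True

Pascal's identity C(n,k) + C(n,k+1) = C(n+1,k+1): 15 + 6 = 21 = C(7,5).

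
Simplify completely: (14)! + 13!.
93,405,312,000

Reasoning: (14)! + 13! = (14)·13! + 13! = (14+1)·13! = 15·13! = 93,405,312,000.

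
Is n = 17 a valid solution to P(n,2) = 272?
Yes

Reasoning: P(17,2) = 17·16 = 272, which equals 272.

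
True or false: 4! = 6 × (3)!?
4! = 4 × 3! = 24, but 6 × 3! = 36.
Final answer: False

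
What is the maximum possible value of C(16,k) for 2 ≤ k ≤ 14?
12,870
C(16,k) is maximised at the centre of the row: C(16,8) = 12,870.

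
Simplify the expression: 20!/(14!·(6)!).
This is C(20,14) = 38,760.
Final answer: 38,760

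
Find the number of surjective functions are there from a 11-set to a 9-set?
419,126,400

Explanation: Onto functions = 9! × S(11,9)
First compute S(11,9) via recurrence:
Using the Stirling recurrence: S(n,k) = k·S(n-1,k) + S(n-1,k-1)
S(11,9) = 9·S(10,9) + S(10,8)
         = 9·45 + 750
         = 405 + 750
         = 1,155
Then: 362880 × 1155 = 419,126,400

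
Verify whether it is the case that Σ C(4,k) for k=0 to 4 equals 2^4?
True

Binomial theorem: Σ C(4,k) = (1+1)^4 = 2^4 = 16; RHS 2^4 = 16.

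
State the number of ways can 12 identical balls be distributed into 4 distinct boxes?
C(12+4-1, 4-1) = C(15, 3) = 455.

Answer: 455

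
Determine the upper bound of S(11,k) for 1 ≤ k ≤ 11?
246,730

Solution: Row S(11,k) for k = 1..11 (via S(n,k) = k·S(n−1,k) + S(n−1,k−1)): 1, 1,023, 28,501, 145,750, 246,730, 179,487, 63,987, 11,880, 1,155, 55, 1. The row is unimodal; maximum at k = 5: 246,730.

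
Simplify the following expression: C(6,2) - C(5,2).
5

Working:
C(6,2) - C(5,2) = C(5,1) = 5.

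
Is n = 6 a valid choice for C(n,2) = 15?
Yes

C(6,2) = 6·5/2! = 30/2 = 15, which equals 15.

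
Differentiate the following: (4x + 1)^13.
52(4x + 1)^12

Explanation: Chain rule: 13(4x+1)^{12} × 4 = 52(4x+1)^{12}.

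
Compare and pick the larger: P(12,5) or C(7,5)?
P(12,5)

Explanation: P(12,5)=95,040, C(7,5)=21.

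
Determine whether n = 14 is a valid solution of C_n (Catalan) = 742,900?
No

C_14 = C(28,14)/(14+1) = 40,116,600/15 = 2,674,440, which does not equal 742,900.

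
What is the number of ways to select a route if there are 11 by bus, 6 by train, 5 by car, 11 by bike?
33

Solution: By the addition principle: 11 + 6 + 5 + 11 = 33.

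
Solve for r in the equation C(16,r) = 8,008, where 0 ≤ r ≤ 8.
6

C(16,r) is increasing for 0 ≤ r ≤ 8. Stepping up (C(16,r+1) = C(16,r)·(16−r)/(r+1)): C(16,1) = 16, C(16,2) = 120, C(16,3) = 560, C(16,4) = 1,820, C(16,5) = 4,368, C(16,6) = 8,008 ✓. So r = 6.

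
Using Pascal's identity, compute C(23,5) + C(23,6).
134,596

Reasoning: C(23,5) + C(23,6) = C(24,6) = 134,596.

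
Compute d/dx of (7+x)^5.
5(7+x)^4

Explanation: Using the power rule: d/dx (7+x)^5 = 5(7+x)^{4}.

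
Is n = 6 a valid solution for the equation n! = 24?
6! = 6·5! = 6·120 = 720, which does not equal 24.

Answer: No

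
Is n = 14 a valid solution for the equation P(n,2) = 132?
No

Explanation: P(14,2) = 14·13 = 182, which does not equal 132.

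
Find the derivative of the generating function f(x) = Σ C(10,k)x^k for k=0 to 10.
Σ k·C(10,k)x^(k-1) for k=1 to 10
Term-by-term differentiation gives Σ k·C(10,k)x^{k-1} for k=1 to 10.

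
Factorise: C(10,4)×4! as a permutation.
P(10,4)

Reasoning: C(10,4)×4! = [10!/(4!(6)!)]×4! = 10!/(6)! = P(10,4) = 5,040.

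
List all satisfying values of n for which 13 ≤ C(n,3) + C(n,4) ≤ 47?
5, 6

Reasoning: C(4,3)+C(4,4)=5; C(5,3)+C(5,4)=15; C(6,3)+C(6,4)=35; C(7,3)+C(7,4)=70. So valid n = 5, 6.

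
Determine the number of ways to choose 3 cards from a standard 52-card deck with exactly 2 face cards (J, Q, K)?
2,640

Working:
12 face cards and 40 non-face cards: C(12,2) × C(40,1) = 66 × 40 = 2,640.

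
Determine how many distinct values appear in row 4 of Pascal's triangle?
3

Solution: Row 4 has entries C(4,0)..C(4,4); by symmetry C(4,k)=C(4,4-k), giving 3 distinct values.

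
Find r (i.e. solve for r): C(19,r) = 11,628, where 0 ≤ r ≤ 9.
C(19,r) is increasing for 0 ≤ r ≤ 9. Stepping up (C(19,r+1) = C(19,r)·(19−r)/(r+1)): C(19,1) = 19, C(19,2) = 171, C(19,3) = 969, C(19,4) = 3,876, C(19,5) = 11,628 ✓. So r = 5.

Answer: 5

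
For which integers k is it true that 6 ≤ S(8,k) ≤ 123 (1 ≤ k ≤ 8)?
S(8,1)=1; S(8,2)=127; S(8,3)=966; S(8,4)=1,701; S(8,5)=1,050; S(8,6)=266; S(8,7)=28; S(8,8)=1. So valid k = 7.
Final answer: 7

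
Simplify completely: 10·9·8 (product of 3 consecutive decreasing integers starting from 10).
720

Working:
This is P(10,3) = 10!/(7)! = 720.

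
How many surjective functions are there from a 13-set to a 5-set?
901,020,120

Onto functions = 5! × S(13,5)
First compute S(13,5) via recurrence:
Using the Stirling recurrence: S(n,k) = k·S(n-1,k) + S(n-1,k-1)
S(13,5) = 5·S(12,5) + S(12,4)
         = 5·1379400 + 611501
         = 6897000 + 611501
         = 7,508,501
Then: 120 × 7508501 = 901,020,120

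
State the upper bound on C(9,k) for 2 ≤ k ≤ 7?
126

Working:
C(9,k) is maximised at the centre of the row: C(9,4) = 126.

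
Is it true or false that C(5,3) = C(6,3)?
False
LHS = C(5,3) = 10; RHS = C(6,3) = 20. 10 ≠ 20, so the statement does not hold.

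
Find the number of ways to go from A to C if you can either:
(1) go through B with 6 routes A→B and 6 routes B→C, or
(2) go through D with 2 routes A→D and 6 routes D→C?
48

Reasoning: Route via B: 6×6=36. Route via D: 2×6=12. Total: 48.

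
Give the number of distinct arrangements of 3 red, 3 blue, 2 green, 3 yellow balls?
92,400

Reasoning: Multinomial: 11!/(3! × 3! × 2! × 3!) = 92,400.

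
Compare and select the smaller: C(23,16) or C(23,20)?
C(23,20)
C(23,16)=245,157, C(23,20)=1,771.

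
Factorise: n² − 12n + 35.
(n − 5)(n − 7)

Seek roots whose sum is 12 and product is 35: (5, 7). So n² − 12n + 35 = (n − 5)(n − 7).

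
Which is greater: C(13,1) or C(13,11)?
C(13,11)

Reasoning: C(13,1)=13, C(13,11)=78.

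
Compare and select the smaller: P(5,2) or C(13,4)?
P(5,2)

Working:
P(5,2)=20, C(13,4)=715.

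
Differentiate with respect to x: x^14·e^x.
(14x^13 + x^14)e^x

Working:
Product rule: d/dx[x^14]·e^x + x^14·d/dx[e^x] = 14x^{13}e^x + x^14e^x.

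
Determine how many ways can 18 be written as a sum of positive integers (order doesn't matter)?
385

Explanation: Pentagonal recurrence p(n) = p(n−1) + p(n−2) − p(n−5) − p(n−7) + …: p(18) = p(17) + p(16) − p(13) − p(11) + p(6) + p(3) = 297 + 231 − 101 − 56 + 11 + 3 = 385.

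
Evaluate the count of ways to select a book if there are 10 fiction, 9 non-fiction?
19

Solution: By the addition principle: 10 + 9 = 19.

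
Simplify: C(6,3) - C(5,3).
10

Reasoning: C(6,3) - C(5,3) = C(5,2) = 10.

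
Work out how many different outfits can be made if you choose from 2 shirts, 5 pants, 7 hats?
70

Reasoning: By the multiplication principle: 2 × 5 × 7 = 70.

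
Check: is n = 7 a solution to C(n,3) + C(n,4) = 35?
C(7,3) + C(7,4) = 35 + 35 = 70, which does not equal 35.
Final answer: No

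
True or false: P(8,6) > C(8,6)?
P(8,6) = 20,160 and C(8,6) = 28; P(n,r) = r! × C(n,r) so P > C whenever r ≥ 2.

Answer: True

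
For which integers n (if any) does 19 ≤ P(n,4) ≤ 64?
P(3,4)=0; P(4,4)=24; P(5,4)=120. So valid n = 4.
Final answer: 4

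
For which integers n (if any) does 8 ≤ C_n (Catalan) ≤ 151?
4, 5, 6

C_3=5; C_4=14; C_5=42; C_6=132; C_7=429. So valid n = 4, 5, 6.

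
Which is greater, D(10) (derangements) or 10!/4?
D(10)

Working:
D(10) = (10-1)·[D(9) + D(8)] = 9·[133,496 + 14,833] = 1,334,961; 10!/4 = 3,628,800/4 = 907,200.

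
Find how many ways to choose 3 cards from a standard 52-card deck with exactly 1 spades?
9,633

Solution: 13 spades and 39 non-spades: C(13,1) × C(39,2) = 13 × 741 = 9,633.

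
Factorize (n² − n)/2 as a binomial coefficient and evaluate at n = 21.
C(n,2); C(21,2) = 210

Working:
(n² − n)/2 = n(n−1)/2 = C(n,2). At n = 21: C(21,2) = 210.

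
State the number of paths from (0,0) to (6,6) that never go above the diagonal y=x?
132

Counted by the Catalan number C_6: C_6 = C(12,6)/(6+1) = 924/7 = 132.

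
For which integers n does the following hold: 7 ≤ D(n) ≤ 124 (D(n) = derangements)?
4, 5

Using D(n) = (n−1)[D(n−1) + D(n−2)] with D(1)=0, D(2)=1: D(3)=2; D(4)=9; D(5)=44; D(6)=265. So valid n = 4, 5.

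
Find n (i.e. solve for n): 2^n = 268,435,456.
28

Working:
268,435,456 = 1,024 × 1,024 × 256 = 2^10 × 2^10 × 2^8 = 2^28, so n = 28.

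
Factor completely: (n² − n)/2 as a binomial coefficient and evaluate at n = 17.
C(n,2); C(17,2) = 136

(n² − n)/2 = n(n−1)/2 = C(n,2). At n = 17: C(17,2) = 136.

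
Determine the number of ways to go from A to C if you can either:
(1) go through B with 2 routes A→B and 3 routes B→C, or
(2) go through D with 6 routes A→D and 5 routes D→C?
36

Solution: Route via B: 2×3=6. Route via D: 6×5=30. Total: 36.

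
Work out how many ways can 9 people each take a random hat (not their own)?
Using D(n) = (n-1)[D(n-1) + D(n-2)]:
D(9) = (9-1) × [D(8) + D(7)]
      = 8 × [14833 + 1854]
      = 8 × 16687
      = 133,496
Final answer: 133,496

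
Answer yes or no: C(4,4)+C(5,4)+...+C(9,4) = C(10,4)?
Hockey stick identity gives Σ = C(10,5) = 252; RHS C(10,4) = 210.
Final answer: No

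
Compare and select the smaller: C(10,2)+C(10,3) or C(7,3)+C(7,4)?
C(7,3)+C(7,4)

Solution: First=165, Second=70.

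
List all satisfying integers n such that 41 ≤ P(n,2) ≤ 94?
7, 8, 9, 10

Solution: P(6,2)=30; P(7,2)=42; P(8,2)=56; P(9,2)=72; P(10,2)=90; P(11,2)=110. So valid n = 7, 8, 9, 10.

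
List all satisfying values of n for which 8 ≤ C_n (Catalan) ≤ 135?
4, 5, 6

C_3=5; C_4=14; C_5=42; C_6=132; C_7=429. So valid n = 4, 5, 6.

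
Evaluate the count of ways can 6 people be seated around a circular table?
Circular arrangements: (6-1)! = 120.
Final answer: 120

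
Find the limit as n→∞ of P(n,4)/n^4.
P(n,4) = n(n-1)(n-2)(n-3) ≈ n^4 for large n. Limit = 1.
Final answer: 1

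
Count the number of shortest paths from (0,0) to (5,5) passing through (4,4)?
140
To (4,4): C(8,4)=70. From there: C(2,1)=2. Total: 140.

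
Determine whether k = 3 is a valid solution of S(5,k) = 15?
No

Working:
S(5,3) = 3·S(4,3) + S(4,2) = 3·6 + 7 = 25, which does not equal 15.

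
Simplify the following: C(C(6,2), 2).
105

Reasoning: C(6,2) = 15, then C(15, 2) = 105.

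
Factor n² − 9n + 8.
(n − 1)(n − 8)

Solution: Seek roots whose sum is 9 and product is 8: (1, 8). So n² − 9n + 8 = (n − 1)(n − 8).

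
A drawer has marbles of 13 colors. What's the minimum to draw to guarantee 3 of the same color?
27

Working:
Worst case: 2 of each = 26. One more: 27.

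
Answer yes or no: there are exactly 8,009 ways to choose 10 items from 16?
No
C(16,10) = 8,008 ≠ 8009.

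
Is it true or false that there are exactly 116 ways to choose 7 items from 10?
False

Working:
C(10,7) = 120 ≠ 116.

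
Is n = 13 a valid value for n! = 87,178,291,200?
No

Working:
13! = 13·12! = 13·479,001,600 = 6,227,020,800, which does not equal 87,178,291,200.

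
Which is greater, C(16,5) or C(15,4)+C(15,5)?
By Pascal's identity: C(16,5) = C(15,4)+C(15,5) = 4,368. Equal.
Final answer: Equal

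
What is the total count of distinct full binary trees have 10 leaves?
4,862

Using the Catalan number formula: C_n = C(2n, n) / (n+1)
C_9 = C(18, 9) / (9+1)
     = 48620 / 10
     = 4,862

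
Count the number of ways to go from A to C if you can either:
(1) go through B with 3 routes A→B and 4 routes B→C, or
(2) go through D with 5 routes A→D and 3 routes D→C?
27

Solution: Route via B: 3×4=12. Route via D: 5×3=15. Total: 27.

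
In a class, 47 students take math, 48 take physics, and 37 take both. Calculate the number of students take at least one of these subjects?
|A∪B| = |A|+|B|-|A∩B| = 47+48-37 = 58.
Final answer: 58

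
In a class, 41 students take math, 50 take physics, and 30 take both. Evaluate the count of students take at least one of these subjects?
61

Solution: |A∪B| = |A|+|B|-|A∩B| = 41+50-30 = 61.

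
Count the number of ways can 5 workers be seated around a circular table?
24

Explanation: Circular arrangements: (5-1)! = 24.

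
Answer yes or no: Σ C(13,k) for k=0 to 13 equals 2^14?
No
Binomial theorem: Σ C(13,k) = (1+1)^13 = 2^13 = 8,192; RHS 2^14 = 16,384.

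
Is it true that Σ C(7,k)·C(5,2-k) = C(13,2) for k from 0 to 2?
Vandermonde's identity gives C(12,2) = 66; RHS C(13,2) = 78.

Answer: False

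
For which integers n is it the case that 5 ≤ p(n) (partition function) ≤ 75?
4, 5, 6, 7, 8, 9, 10, 11

Explanation: Tabulating p(n) via p(n) = p(n−1) + p(n−2) − p(n−5) − p(n−7) + …: p(3)=3; p(4)=5; p(5)=7; p(6)=11; p(7)=15; p(8)=22; p(9)=30; p(10)=42; p(11)=56; p(12)=77. So valid n = 4, 5, 6, 7, 8, 9, 10, 11.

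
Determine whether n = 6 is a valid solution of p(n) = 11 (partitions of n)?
Yes

Working:
Pentagonal recurrence p(n) = p(n−1) + p(n−2) − p(n−5) − p(n−7) + …: p(6) = p(5) + p(4) − p(1) = 7 + 5 − 1 = 11, which equals 11.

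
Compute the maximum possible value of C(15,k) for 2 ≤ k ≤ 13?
C(15,k) is maximised at the centre of the row: C(15,7) = 6,435.

Answer: 6,435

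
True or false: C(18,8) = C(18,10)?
C(18,8) = C(18,18-8) by the symmetry property; both equal 43,758.

Answer: True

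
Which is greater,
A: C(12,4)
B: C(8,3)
A

A=C(12,4)=495, B=C(8,3)=56.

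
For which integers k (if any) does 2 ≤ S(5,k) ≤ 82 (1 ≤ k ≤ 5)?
2, 3, 4

Reasoning: S(5,1)=1; S(5,2)=15; S(5,3)=25; S(5,4)=10; S(5,5)=1. So valid k = 2, 3, 4.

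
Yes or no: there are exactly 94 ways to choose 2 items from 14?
C(14,2) = 91 ≠ 94.
Final answer: No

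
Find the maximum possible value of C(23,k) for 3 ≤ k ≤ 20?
1,352,078
C(23,k) is maximised at the centre of the row: C(23,11) = 1,352,078.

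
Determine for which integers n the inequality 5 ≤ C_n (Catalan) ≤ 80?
3, 4, 5

Solution: C_2=2; C_3=5; C_4=14; C_5=42; C_6=132. So valid n = 3, 4, 5.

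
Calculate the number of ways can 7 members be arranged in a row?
5,040

Solution: Arrangements of 7 distinct objects: 7! = 5,040.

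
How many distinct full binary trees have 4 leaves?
5

Explanation: Using the Catalan number formula: C_n = C(2n, n) / (n+1)
C_3 = C(6, 3) / (3+1)
     = 20 / 4
     = 5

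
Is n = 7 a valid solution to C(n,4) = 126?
No

Explanation: C(7,4) = 7·6·5·4/4! = 840/24 = 35, which does not equal 126.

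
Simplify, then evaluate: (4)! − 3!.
18

Solution: (4)! − 3! = (4)·3! − 3! = (4−1)·3! = 3·3! = 18.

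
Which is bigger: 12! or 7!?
12!

12!=479,001,600, 7!=5,040. 12! > 7!.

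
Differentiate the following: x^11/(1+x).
Quotient rule: [11x^{10}(1+x) - x^11]/(1+x)².
Final answer: (11x^10(1+x) - x^11)/(1+x)²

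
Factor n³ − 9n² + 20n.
n(n − 4)(n − 5)
n³ − 9n² + 20n = n(n² − 9n + 20) = n(n − 4)(n − 5).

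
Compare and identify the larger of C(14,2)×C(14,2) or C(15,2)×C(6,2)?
C(14,2)×C(14,2)

C(14,2)×C(14,2)=8,281, C(15,2)×C(6,2)=1,575.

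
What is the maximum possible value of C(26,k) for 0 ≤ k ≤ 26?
10,400,600

Explanation: Maximum at k = 13: C(26,13) = 10,400,600.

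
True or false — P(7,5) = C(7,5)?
False
P(7,5) = 2,520 but C(7,5) = 21; they differ by a factor of 5! = 120, so the statement does not hold.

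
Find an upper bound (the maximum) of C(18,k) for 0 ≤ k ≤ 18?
48,620

Explanation: Maximum at k = 9: C(18,9) = 48,620.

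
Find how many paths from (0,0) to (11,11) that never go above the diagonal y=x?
58,786

Explanation: Counted by the Catalan number C_11: C_11 = C(22,11)/(11+1) = 705,432/12 = 58,786.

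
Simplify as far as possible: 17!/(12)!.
742,560

Working:
This equals 17×16×...×13 = 742,560.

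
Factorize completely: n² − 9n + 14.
(n − 2)(n − 7)

Explanation: Seek roots whose sum is 9 and product is 14: (2, 7). So n² − 9n + 14 = (n − 2)(n − 7).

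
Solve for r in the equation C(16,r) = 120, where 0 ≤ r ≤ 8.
2

Explanation: C(16,r) is increasing for 0 ≤ r ≤ 8. Stepping up (C(16,r+1) = C(16,r)·(16−r)/(r+1)): C(16,1) = 16, C(16,2) = 120 ✓. So r = 2.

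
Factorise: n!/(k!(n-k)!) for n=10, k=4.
This is the binomial coefficient C(10,4) = 210.
Final answer: C(10,4) = 210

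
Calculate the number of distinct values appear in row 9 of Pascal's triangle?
5

Explanation: Row 9 has entries C(9,0)..C(9,9); by symmetry C(9,k)=C(9,9-k), giving 5 distinct values.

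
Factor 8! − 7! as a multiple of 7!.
8! − 7! = 8·7! − 7! = (8 − 1)·7! = 7 × 7! = 35,280.

Answer: 7 × 7! = 35,280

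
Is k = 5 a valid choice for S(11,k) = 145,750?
No
S(11,5) = 5·S(10,5) + S(10,4) = 5·42,525 + 34,105 = 246,730, which does not equal 145,750.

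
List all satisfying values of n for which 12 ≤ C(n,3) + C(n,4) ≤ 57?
C(4,3)+C(4,4)=5; C(5,3)+C(5,4)=15; C(6,3)+C(6,4)=35; C(7,3)+C(7,4)=70. So valid n = 5, 6.
Final answer: 5, 6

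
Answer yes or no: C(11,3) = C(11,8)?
Symmetry C(n,k) = C(n,n-k): C(11,3) = 165 and C(11,8) = 165. Both sides agree, so the statement holds.

Answer: Yes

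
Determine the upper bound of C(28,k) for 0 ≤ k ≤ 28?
40,116,600

Maximum at k = 14: C(28,14) = 40,116,600.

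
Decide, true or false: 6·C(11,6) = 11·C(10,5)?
True

Reasoning: Absorption identity k·C(n,k) = n·C(n-1,k-1). LHS = 6·462 = 2,772; RHS = 11·252 = 2,772.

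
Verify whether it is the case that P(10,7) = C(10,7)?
False
P(10,7) = 604,800 but C(10,7) = 120; they differ by a factor of 7! = 5040, so the statement does not hold.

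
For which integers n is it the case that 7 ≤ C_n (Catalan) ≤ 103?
C_3=5; C_4=14; C_5=42; C_6=132. So valid n = 4, 5.
Final answer: 4, 5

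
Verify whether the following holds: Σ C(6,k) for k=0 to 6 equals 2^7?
Binomial theorem: Σ C(6,k) = (1+1)^6 = 2^6 = 64; RHS 2^7 = 128.

Answer: False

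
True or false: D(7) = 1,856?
False

Solution: Derangements of 7 elements: D(7) = (7-1)·[D(6) + D(5)] = 6·[265 + 44] = 1,854.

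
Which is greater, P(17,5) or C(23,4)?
P(17,5)=742,560, C(23,4)=8,855.
Final answer: P(17,5)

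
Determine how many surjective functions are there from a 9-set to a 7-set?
Onto functions = 7! × S(9,7)
First compute S(9,7) via recurrence:
Using the Stirling recurrence: S(n,k) = k·S(n-1,k) + S(n-1,k-1)
S(9,7) = 7·S(8,7) + S(8,6)
         = 7·28 + 266
         = 196 + 266
         = 462
Then: 5040 × 462 = 2,328,480
Final answer: 2,328,480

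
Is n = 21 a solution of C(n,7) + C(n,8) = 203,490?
No

Reasoning: C(21,7) + C(21,8) = 116,280 + 203,490 = 319,770, which does not equal 203,490.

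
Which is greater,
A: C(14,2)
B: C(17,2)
B

Reasoning: A=C(14,2)=91, B=C(17,2)=136.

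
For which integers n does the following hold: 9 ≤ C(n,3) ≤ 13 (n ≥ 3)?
C(4,3)=4; C(5,3)=10; C(6,3)=20. So valid n = 5.

Answer: 5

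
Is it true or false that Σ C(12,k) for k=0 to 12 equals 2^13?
False

Working:
Binomial theorem: Σ C(12,k) = (1+1)^12 = 2^12 = 4,096; RHS 2^13 = 8,192.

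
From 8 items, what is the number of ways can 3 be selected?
56

Solution: C(8,3) = 8! / (3! × (8-3)!)
         = 8! / (3! × 5!)
         = 56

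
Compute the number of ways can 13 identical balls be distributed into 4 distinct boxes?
C(13+4-1, 4-1) = C(16, 3) = 560.
Final answer: 560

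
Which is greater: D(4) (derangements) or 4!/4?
D(4)

Solution: D(4) = (4-1)·[D(3) + D(2)] = 3·[2 + 1] = 9; 4!/4 = 24/4 = 6.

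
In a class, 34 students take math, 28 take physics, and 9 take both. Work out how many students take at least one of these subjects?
|A∪B| = |A|+|B|-|A∩B| = 34+28-9 = 53.
Final answer: 53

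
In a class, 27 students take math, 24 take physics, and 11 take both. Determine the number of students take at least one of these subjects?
40

Solution: |A∪B| = |A|+|B|-|A∩B| = 27+24-11 = 40.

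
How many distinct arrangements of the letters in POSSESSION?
75,600

Word has 10 letters (P=1, O=2, S=4, E=1, I=1, N=1). Arrangements: 10!/Π(k!) = 75,600.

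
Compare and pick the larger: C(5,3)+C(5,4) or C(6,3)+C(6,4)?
C(6,3)+C(6,4)

Solution: First=15, Second=35.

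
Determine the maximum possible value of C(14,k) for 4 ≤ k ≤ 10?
C(14,k) is maximised at the centre of the row: C(14,7) = 3,432.

Answer: 3,432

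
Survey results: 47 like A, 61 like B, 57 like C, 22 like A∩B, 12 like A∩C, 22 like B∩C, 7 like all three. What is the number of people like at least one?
|A∪B∪C| = 47+61+57-22-12-22+7 = 116.
Final answer: 116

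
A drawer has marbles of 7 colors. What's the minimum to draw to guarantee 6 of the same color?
Worst case: 5 of each = 35. One more: 36.

Answer: 36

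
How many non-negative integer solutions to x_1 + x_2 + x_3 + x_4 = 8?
165

Explanation: C(8+4-1, 4-1) = 165.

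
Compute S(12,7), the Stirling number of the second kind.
627,396

Working:
Using the Stirling recurrence: S(n,k) = k·S(n-1,k) + S(n-1,k-1)
S(12,7) = 7·S(11,7) + S(11,6)
         = 7·63987 + 179487
         = 447909 + 179487
         = 627,396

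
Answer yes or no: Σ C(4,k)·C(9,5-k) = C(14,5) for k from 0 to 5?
No

Explanation: Vandermonde's identity gives C(13,5) = 1,287; RHS C(14,5) = 2,002.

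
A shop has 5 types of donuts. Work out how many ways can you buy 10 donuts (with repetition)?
1,001

Solution: Stars and bars: C(10+5-1, 10) = C(14, 10) = 1,001.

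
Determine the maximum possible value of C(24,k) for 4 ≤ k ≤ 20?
2,704,156

Reasoning: C(24,k) is maximised at the centre of the row: C(24,12) = 2,704,156.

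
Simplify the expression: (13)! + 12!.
6,706,022,400

Reasoning: (13)! + 12! = (13)·12! + 12! = (13+1)·12! = 14·12! = 6,706,022,400.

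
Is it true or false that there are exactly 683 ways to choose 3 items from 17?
False

Explanation: C(17,3) = 680 ≠ 683.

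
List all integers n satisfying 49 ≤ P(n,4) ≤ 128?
5

P(4,4)=24; P(5,4)=120; P(6,4)=360. So valid n = 5.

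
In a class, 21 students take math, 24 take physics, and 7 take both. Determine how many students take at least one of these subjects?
|A∪B| = |A|+|B|-|A∩B| = 21+24-7 = 38.
Final answer: 38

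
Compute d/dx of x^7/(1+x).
Quotient rule: [7x^{6}(1+x) - x^7]/(1+x)².

Answer: (7x^6(1+x) - x^7)/(1+x)²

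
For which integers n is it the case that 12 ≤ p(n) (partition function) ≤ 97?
7, 8, 9, 10, 11, 12

Explanation: Tabulating p(n) via p(n) = p(n−1) + p(n−2) − p(n−5) − p(n−7) + …: p(6)=11; p(7)=15; p(8)=22; p(9)=30; p(10)=42; p(11)=56; p(12)=77; p(13)=101. So valid n = 7, 8, 9, 10, 11, 12.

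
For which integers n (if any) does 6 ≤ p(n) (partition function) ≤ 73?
5, 6, 7, 8, 9, 10, 11
Tabulating p(n) via p(n) = p(n−1) + p(n−2) − p(n−5) − p(n−7) + …: p(4)=5; p(5)=7; p(6)=11; p(7)=15; p(8)=22; p(9)=30; p(10)=42; p(11)=56; p(12)=77. So valid n = 5, 6, 7, 8, 9, 10, 11.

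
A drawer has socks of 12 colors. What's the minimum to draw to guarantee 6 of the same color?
61

Solution: Worst case: 5 of each = 60. One more: 61.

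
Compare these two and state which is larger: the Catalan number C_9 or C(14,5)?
C_9 = C(18,9)/(9+1) = 48,620/10 = 4,862; C(14,5) = 2,002.

Answer: C_9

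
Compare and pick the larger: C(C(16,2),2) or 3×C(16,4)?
C(C(16,2),2)
C(C(16,2),2)=7,140, 3×C(16,4)=5,460.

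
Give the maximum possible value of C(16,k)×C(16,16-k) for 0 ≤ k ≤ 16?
165,636,900

Reasoning: C(16,k)·C(16,16-k) = C(16,k)², maximised at the centre k = 8: C(16,8)² = 165,636,900.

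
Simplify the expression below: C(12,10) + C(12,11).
By Pascal's identity: C(13,11) = 78.

Answer: 78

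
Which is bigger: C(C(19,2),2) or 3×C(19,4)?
C(C(19,2),2)

Solution: C(C(19,2),2)=14,535, 3×C(19,4)=11,628.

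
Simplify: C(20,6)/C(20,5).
5/2

C(n,k+1)/C(n,k) = (n−k)/(k+1). Here (20−5)/(5+1) = 15/6 = 5/2.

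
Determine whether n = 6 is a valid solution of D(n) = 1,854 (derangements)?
No

Reasoning: D(6) = (6-1)·[D(5) + D(4)] = 5·[44 + 9] = 265, which does not equal 1,854.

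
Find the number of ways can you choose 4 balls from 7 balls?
C(7,4) = 7! / (4! × (7-4)!)
         = 7! / (4! × 3!)
         = 35
Final answer: 35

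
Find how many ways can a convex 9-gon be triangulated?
429

Solution: Using the Catalan number formula: C_n = C(2n, n) / (n+1)
C_7 = C(14, 7) / (7+1)
     = 3432 / 8
     = 429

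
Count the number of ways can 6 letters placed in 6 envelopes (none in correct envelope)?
Using D(n) = (n-1)[D(n-1) + D(n-2)]:
D(6) = (6-1) × [D(5) + D(4)]
      = 5 × [44 + 9]
      = 5 × 53
      = 265

Answer: 265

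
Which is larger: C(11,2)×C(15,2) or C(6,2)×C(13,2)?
C(11,2)×C(15,2)

Working:
C(11,2)×C(15,2)=5,775, C(6,2)×C(13,2)=1,170.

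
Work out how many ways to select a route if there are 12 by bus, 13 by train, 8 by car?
33

Working:
By the addition principle: 12 + 13 + 8 = 33.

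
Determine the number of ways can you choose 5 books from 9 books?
126
C(9,5) = 9! / (5! × (9-5)!)
         = 9! / (5! × 4!)
         = 126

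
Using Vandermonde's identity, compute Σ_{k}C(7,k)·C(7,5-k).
2,002

Reasoning: = C(7+7,5) = C(14,5) = 2,002.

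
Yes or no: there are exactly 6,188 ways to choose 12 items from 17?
Yes

Explanation: C(17,12) = 6,188.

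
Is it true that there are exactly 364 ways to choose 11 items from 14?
True

Explanation: C(14,11) = 364.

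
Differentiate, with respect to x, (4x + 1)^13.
Chain rule: 13(4x+1)^{12} × 4 = 52(4x+1)^{12}.
Final answer: 52(4x + 1)^12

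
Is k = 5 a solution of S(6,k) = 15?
Yes

Solution: S(6,5) = 5·S(5,5) + S(5,4) = 5·1 + 10 = 15, which equals 15.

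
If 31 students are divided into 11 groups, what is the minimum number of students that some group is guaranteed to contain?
3

Reasoning: Pigeonhole: ⌈31/11⌉ = 3.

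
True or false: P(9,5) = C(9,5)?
False

Solution: P(9,5) = 15,120 but C(9,5) = 126; they differ by a factor of 5! = 120, so the statement does not hold.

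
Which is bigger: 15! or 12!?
15!

Reasoning: 15!=1,307,674,368,000, 12!=479,001,600. 15! > 12!.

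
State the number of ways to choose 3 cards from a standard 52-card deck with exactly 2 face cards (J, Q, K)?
12 face cards and 40 non-face cards: C(12,2) × C(40,1) = 66 × 40 = 2,640.

Answer: 2,640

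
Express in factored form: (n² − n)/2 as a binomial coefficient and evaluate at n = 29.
C(n,2); C(29,2) = 406

(n² − n)/2 = n(n−1)/2 = C(n,2). At n = 29: C(29,2) = 406.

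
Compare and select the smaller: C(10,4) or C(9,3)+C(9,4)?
Equal

Reasoning: By Pascal's identity: C(10,4) = C(9,3)+C(9,4) = 210. Equal.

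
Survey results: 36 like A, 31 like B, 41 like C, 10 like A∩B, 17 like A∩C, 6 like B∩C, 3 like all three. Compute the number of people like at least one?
78

Explanation: |A∪B∪C| = 36+31+41-10-17-6+3 = 78.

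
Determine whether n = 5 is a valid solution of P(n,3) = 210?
No

Explanation: P(5,3) = 5·4·3 = 60, which does not equal 210.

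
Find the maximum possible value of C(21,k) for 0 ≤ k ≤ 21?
352,716

Solution: Maximum at k = 10 or k = 11: C(21,10) = 352,716.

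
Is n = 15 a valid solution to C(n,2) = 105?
Yes

Solution: C(15,2) = 15·14/2! = 210/2 = 105, which equals 105.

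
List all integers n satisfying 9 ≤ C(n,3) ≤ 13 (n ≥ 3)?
C(4,3)=4; C(5,3)=10; C(6,3)=20. So valid n = 5.
Final answer: 5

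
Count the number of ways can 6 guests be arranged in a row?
720

Solution: Arrangements of 6 distinct objects: 6! = 720.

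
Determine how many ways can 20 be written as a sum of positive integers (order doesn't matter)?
627

Explanation: Pentagonal recurrence p(n) = p(n−1) + p(n−2) − p(n−5) − p(n−7) + …: p(20) = p(19) + p(18) − p(15) − p(13) + p(8) + p(5) = 490 + 385 − 176 − 101 + 22 + 7 = 627.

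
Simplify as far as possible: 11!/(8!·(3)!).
165
This is C(11,8) = 165.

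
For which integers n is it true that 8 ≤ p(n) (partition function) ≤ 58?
Tabulating p(n) via p(n) = p(n−1) + p(n−2) − p(n−5) − p(n−7) + …: p(5)=7; p(6)=11; p(7)=15; p(8)=22; p(9)=30; p(10)=42; p(11)=56; p(12)=77. So valid n = 6, 7, 8, 9, 10, 11.
Final answer: 6, 7, 8, 9, 10, 11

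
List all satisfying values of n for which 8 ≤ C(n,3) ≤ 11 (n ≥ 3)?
5
C(4,3)=4; C(5,3)=10; C(6,3)=20. So valid n = 5.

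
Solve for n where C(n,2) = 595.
35

Working:
C(n,2) = n(n−1)/2! is increasing in n, and n(n−1) = 2!·595 = 1,190 ≈ (n−0.5)^2 gives n ≈ 35.0. Check: C(33,2) = 528, C(34,2) = 561, C(35,2) = 595 ✓. So n = 35.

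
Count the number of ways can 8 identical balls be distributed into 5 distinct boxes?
495

Working:
C(8+5-1, 5-1) = C(12, 4) = 495.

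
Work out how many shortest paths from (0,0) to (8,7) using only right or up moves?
6,435

Choose 8 rights from 15 moves: C(15,8) = 6,435.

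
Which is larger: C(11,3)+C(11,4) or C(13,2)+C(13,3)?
C(11,3)+C(11,4)

Solution: First=495, Second=364.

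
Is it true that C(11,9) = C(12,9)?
LHS = C(11,9) = 55; RHS = C(12,9) = 220. 55 ≠ 220, so the statement does not hold.

Answer: False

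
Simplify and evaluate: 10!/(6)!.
5,040

Working:
This equals 10×9×...×7 = 5,040.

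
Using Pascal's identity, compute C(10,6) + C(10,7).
330

Working:
C(10,6) + C(10,7) = C(11,7) = 330.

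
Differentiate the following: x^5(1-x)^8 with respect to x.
Product rule: 5x^{4}(1-x)^{8} + x^5·(-8)(1-x)^{7}.

Answer: 5x^4(1-x)^8 - 8x^5(1-x)^7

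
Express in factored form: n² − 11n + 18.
Seek roots whose sum is 11 and product is 18: (2, 9). So n² − 11n + 18 = (n − 2)(n − 9).

Answer: (n − 2)(n − 9)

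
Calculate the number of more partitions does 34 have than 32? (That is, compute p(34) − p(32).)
3,961

Explanation: Pentagonal recurrence p(n) = p(n−1) + p(n−2) − p(n−5) − p(n−7) + …: p(34) = p(33) + p(32) − p(29) − p(27) + p(22) + p(19) − p(12) − p(8) = 10,143 + 8,349 − 4,565 − 3,010 + 1,002 + 490 − 77 − 22 = 12,310.
p(32) = p(31) + p(30) − p(27) − p(25) + p(20) + p(17) − p(10) − p(6) = 6,842 + 5,604 − 3,010 − 1,958 + 627 + 297 − 42 − 11 = 8,349.
Difference = 12,310 − 8,349 = 3,961.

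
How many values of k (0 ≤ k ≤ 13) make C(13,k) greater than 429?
Row 13 is unimodal and symmetric about k=13/2. C(13,3)=286 ≤ 429; C(13,4)=715 > 429; by symmetry C(13,k) > 429 for k = 4..9. That's 9 - 4 + 1 = 6 values.
Final answer: 6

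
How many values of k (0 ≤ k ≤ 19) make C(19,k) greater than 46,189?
6

Solution: Row 19 is unimodal and symmetric about k=19/2. C(19,6)=27,132 ≤ 46,189; C(19,7)=50,388 > 46,189; by symmetry C(19,k) > 46,189 for k = 7..12. That's 12 - 7 + 1 = 6 values.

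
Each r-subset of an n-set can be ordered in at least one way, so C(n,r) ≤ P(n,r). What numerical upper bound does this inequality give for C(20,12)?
60,339,831,552,000

Reasoning: P(20,12) = 20·19·18·17·16·15·14·13·12·11·10·9 = 60,339,831,552,000, so C(20,12) ≤ 60,339,831,552,000. (The bound is loose by a factor of 12! = 479,001,600: C(20,12) = 60,339,831,552,000/479,001,600 = 125,970.)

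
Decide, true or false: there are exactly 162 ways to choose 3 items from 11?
False

Working:
C(11,3) = 165 ≠ 162.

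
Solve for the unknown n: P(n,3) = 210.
P(n,3) = n(n−1)(n−2) is increasing in n; n(n−1)(n−2) ≈ (n−1)^3 = 210 gives n ≈ 6.9. Check: P(5,3) = 60, P(6,3) = 120, P(7,3) = 210 ✓. So n = 7.

Answer: 7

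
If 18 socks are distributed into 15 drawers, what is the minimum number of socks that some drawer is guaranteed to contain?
2

Explanation: Pigeonhole: ⌈18/15⌉ = 2.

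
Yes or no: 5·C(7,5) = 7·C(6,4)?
Yes

Solution: Absorption identity k·C(n,k) = n·C(n-1,k-1). LHS = 5·21 = 105; RHS = 7·15 = 105.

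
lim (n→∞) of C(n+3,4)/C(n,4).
1

Explanation: Both numerator and denominator grow as n^4/4! for large n, so the ratio → 1.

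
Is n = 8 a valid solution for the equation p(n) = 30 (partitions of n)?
Pentagonal recurrence p(n) = p(n−1) + p(n−2) − p(n−5) − p(n−7) + …: p(8) = p(7) + p(6) − p(3) − p(1) = 15 + 11 − 3 − 1 = 22, which does not equal 30.
Final answer: No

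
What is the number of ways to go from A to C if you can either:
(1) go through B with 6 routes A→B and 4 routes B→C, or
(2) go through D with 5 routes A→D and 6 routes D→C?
54
Route via B: 6×4=24. Route via D: 5×6=30. Total: 54.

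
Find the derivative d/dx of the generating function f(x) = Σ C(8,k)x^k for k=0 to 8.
Σ k·C(8,k)x^(k-1) for k=1 to 8

Term-by-term differentiation gives Σ k·C(8,k)x^{k-1} for k=1 to 8.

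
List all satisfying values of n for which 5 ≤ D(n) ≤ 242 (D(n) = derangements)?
4, 5

Reasoning: Using D(n) = (n−1)[D(n−1) + D(n−2)] with D(1)=0, D(2)=1: D(3)=2; D(4)=9; D(5)=44; D(6)=265. So valid n = 4, 5.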